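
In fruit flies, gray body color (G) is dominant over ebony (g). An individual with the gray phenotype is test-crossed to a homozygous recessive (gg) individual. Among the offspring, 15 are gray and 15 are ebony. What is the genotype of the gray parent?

Test cross: ? × gg
Offspring: 15 gray, 15 ebony — approximately 1:1.
A 1:1 ratio in a test cross indicates the unknown parent is heterozygous (Gg).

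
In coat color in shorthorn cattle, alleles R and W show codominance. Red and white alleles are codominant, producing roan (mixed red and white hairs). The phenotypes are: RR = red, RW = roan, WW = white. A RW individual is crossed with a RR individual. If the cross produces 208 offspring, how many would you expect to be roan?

Punnett square for RW × RR:
Offspring genotypes: 2 RR, 2 RW
Phenotype counts: 2 red, 2 roan
roan: 2 out of 4 → fraction 1/2
Expected count = 1/2 × 208 = 104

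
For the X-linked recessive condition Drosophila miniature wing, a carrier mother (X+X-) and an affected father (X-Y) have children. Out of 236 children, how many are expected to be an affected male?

Cross: X+X- × X-Y
Offspring: 1 X+X-, 1 X+Y, 1 X-X-, 1 X-Y
Probability of an affected male: 1/4
Expected count = 1/4 × 236 = 59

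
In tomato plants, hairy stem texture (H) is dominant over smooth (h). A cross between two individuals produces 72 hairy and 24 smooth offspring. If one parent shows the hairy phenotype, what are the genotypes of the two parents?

Observed offspring: 72 hairy, 24 smooth
The observed ratio simplifies to 3:1. Smooth (hh) offspring appear, so each parent must contribute one h allele. The parent stated to show hairy carries H, so it is Hh. The other parent is then either Hh or hh: Hh × hh would give a 1:1 split, whereas Hh × Hh gives 3:1 — matching the data. So both parents are heterozygous (Hh × Hh).
Parent genotypes: Hh × Hh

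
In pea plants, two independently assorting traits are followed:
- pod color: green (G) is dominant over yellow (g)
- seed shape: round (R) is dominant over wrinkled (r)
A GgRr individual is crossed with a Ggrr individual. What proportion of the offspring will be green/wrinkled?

Dihybrid cross GgRr × Ggrr — consider each gene separately:
pod color: Gg × Gg → 1 GG, 2 Gg, 1 gg → 3 G_ : 1 gg (out of 4)
seed shape: Rr × rr → 2 Rr, 2 rr → 2 R_ : 2 rr (out of 4)
Combine (counts out of 4 × 4 = 16): green/round (G_R_) = 3×2 = 6; green/wrinkled (G_rr) = 3×2 = 6; yellow/round (ggR_) = 1×2 = 2; yellow/wrinkled (ggrr) = 1×2 = 2
Phenotype counts (out of 16): 6 green/round, 6 green/wrinkled, 2 yellow/round, 2 yellow/wrinkled
green/wrinkled: 6 out of 16
Probability: 6/16 = 3/8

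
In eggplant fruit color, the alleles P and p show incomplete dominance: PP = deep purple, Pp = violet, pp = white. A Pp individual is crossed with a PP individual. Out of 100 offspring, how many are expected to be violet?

Punnett square for Pp × PP:
Offspring genotypes: 2 PP, 2 Pp
Phenotype counts: 2 deep purple, 2 violet
violet: 2 out of 4 → fraction 1/2
Expected count = 1/2 × 100 = 50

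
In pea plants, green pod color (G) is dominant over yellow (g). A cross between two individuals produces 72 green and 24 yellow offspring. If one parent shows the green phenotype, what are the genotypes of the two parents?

Observed offspring: 72 green, 24 yellow
The observed ratio simplifies to 3:1. Yellow (gg) offspring appear, so each parent must contribute one g allele. The parent stated to show green carries G, so it is Gg. The other parent is then either Gg or gg: Gg × gg would give a 1:1 split, whereas Gg × Gg gives 3:1 — matching the data. So both parents are heterozygous (Gg × Gg).
Parent genotypes: Gg × Gg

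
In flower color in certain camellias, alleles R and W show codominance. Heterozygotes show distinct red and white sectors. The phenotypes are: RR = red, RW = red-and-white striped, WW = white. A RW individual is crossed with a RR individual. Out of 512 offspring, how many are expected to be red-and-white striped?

Punnett square for RW × RR:
Offspring genotypes: 2 RR, 2 RW
Phenotype counts: 2 red, 2 red-and-white striped
red-and-white striped: 2 out of 4 → fraction 1/2
Expected count = 1/2 × 512 = 256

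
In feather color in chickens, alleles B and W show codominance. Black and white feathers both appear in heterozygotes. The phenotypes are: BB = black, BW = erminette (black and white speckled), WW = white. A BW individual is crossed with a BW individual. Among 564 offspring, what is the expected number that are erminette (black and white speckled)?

Punnett square for BW × BW:
Offspring genotypes: 1 BB, 2 BW, 1 WW
Phenotype counts: 1 black, 2 erminette (black and white speckled), 1 white
erminette (black and white speckled): 2 out of 4 → fraction 1/2
Expected count = 1/2 × 564 = 282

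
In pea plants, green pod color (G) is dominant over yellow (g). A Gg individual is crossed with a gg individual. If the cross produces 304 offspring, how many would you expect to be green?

Punnett square for Gg × gg:
Offspring genotypes: 2 Gg, 2 gg
green: 2, yellow: 2
green: 2 out of 4 → fraction 1/2
Expected count = 1/2 × 304 = 152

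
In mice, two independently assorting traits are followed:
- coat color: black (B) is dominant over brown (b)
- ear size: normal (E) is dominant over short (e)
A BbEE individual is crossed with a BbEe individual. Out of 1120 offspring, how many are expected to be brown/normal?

Dihybrid cross BbEE × BbEe — consider each gene separately:
coat color: Bb × Bb → 1 BB, 2 Bb, 1 bb → 3 B_ : 1 bb (out of 4)
ear size: EE × Ee → 2 EE, 2 Ee → 4 E_ (out of 4)
Combine (counts out of 4 × 4 = 16): black/normal (B_E_) = 3×4 = 12; brown/normal (bbE_) = 1×4 = 4
Phenotype counts (out of 16): 12 black/normal, 4 brown/normal
brown/normal: 4 out of 16 → fraction 1/4
Expected count = 1/4 × 1120 = 280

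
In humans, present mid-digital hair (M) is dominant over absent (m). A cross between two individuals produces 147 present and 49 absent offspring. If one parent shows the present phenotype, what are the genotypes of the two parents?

Observed offspring: 147 present, 49 absent
The observed ratio simplifies to 3:1. Absent (mm) offspring appear, so each parent must contribute one m allele. The parent stated to show present carries M, so it is Mm. The other parent is then either Mm or mm: Mm × mm would give a 1:1 split, whereas Mm × Mm gives 3:1 — matching the data. So both parents are heterozygous (Mm × Mm).
Parent genotypes: Mm × Mm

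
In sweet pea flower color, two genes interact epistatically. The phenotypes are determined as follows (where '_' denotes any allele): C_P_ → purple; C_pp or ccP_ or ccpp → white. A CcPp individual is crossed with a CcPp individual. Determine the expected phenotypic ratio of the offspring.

Cross: CcPp × CcPp — consider each gene separately:
C gene: Cc × Cc → 1 CC, 2 Cc, 1 cc → 3 C_ : 1 cc (out of 4)
P gene: Pp × Pp → 1 PP, 2 Pp, 1 pp → 3 P_ : 1 pp (out of 4)
Genotype classes (out of 4 × 4 = 16): C_P_ = 3×3 = 9; C_pp = 3×1 = 3; ccP_ = 1×3 = 3; ccpp = 1×1 = 1
Apply the phenotype rules: C_P_ (9) → purple; C_pp (3) + ccP_ (3) + ccpp (1) → white
Phenotype counts (out of 16): 9 purple, 7 white
Ratio: 9 purple : 7 white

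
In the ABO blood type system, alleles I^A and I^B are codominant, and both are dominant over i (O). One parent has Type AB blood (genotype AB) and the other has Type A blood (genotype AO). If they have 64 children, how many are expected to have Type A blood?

Cross: AB × AO
Possible offspring genotypes: 1 AA, 1 AO, 1 AB, 1 BO
Blood type counts: 2 Type A, 1 Type AB, 1 Type B
Probability of Type A: 2/4 = 1/2
Expected count = 1/2 × 64 = 32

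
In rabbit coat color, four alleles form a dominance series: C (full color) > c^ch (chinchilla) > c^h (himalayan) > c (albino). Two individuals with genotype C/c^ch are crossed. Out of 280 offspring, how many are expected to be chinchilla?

Cross: C/c^ch × C/c^ch
Allele dominance: C > c^ch > c^h > c
Offspring genotypes: 1 C/C, 2 C/c^ch, 1 c^ch/c^ch
Phenotype counts: 3 full color, 1 chinchilla
chinchilla: 1 out of 4 → fraction 1/4
Expected count = 1/4 × 280 = 70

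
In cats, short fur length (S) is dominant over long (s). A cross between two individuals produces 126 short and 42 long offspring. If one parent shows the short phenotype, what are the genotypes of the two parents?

Observed offspring: 126 short, 42 long
The observed ratio simplifies to 3:1. Long (ss) offspring appear, so each parent must contribute one s allele. The parent stated to show short carries S, so it is Ss. The other parent is then either Ss or ss: Ss × ss would give a 1:1 split, whereas Ss × Ss gives 3:1 — matching the data. So both parents are heterozygous (Ss × Ss).
Parent genotypes: Ss × Ss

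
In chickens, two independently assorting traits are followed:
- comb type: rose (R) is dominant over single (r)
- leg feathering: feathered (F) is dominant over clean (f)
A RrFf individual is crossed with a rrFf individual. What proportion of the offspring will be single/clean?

Dihybrid cross RrFf × rrFf — consider each gene separately:
comb type: Rr × rr → 2 Rr, 2 rr → 2 R_ : 2 rr (out of 4)
leg feathering: Ff × Ff → 1 FF, 2 Ff, 1 ff → 3 F_ : 1 ff (out of 4)
Combine (counts out of 4 × 4 = 16): rose/feathered (R_F_) = 2×3 = 6; rose/clean (R_ff) = 2×1 = 2; single/feathered (rrF_) = 2×3 = 6; single/clean (rrff) = 2×1 = 2
Phenotype counts (out of 16): 6 rose/feathered, 2 rose/clean, 6 single/feathered, 2 single/clean
single/clean: 2 out of 16
Probability: 2/16 = 1/8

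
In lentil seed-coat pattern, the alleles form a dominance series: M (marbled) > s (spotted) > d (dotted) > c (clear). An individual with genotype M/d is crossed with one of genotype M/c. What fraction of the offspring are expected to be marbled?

Cross: M/d × M/c
Allele dominance: M > s > d > c
Offspring genotypes: 1 M/M, 1 M/c, 1 M/d, 1 d/c
Phenotype counts: 3 marbled, 1 dotted
marbled: 3 out of 4
Probability: 3/4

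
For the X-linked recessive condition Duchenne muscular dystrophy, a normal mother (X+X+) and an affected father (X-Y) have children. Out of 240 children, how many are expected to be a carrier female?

Cross: X+X+ × X-Y
Offspring: 2 X+X-, 2 X+Y
Probability of a carrier female: 2/4 = 1/2
Expected count = 1/2 × 240 = 120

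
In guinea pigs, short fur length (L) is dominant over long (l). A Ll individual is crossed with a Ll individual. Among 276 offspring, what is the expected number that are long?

Punnett square for Ll × Ll:
Offspring genotypes: 1 LL, 2 Ll, 1 ll
short: 3, long: 1
long: 1 out of 4 → fraction 1/4
Expected count = 1/4 × 276 = 69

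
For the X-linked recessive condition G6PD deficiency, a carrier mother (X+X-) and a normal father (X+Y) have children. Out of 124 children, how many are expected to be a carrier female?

Cross: X+X- × X+Y
Offspring: 1 X+X+, 1 X+Y, 1 X+X-, 1 X-Y
Probability of a carrier female: 1/4
Expected count = 1/4 × 124 = 31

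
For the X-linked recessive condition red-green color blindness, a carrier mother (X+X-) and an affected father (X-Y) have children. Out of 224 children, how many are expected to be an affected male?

Cross: X+X- × X-Y
Offspring: 1 X+X-, 1 X+Y, 1 X-X-, 1 X-Y
Probability of an affected male: 1/4
Expected count = 1/4 × 224 = 56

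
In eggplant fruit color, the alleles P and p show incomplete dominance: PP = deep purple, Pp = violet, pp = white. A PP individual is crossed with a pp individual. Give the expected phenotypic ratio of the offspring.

Punnett square for PP × pp:
Offspring genotypes: 4 Pp
Phenotype counts: 4 violet
Ratio: all violet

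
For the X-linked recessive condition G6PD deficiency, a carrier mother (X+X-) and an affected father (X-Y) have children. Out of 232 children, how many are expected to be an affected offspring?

Cross: X+X- × X-Y
Offspring: 1 X+X-, 1 X+Y, 1 X-X-, 1 X-Y
Probability of an affected offspring: 2/4 = 1/2
Expected count = 1/2 × 232 = 116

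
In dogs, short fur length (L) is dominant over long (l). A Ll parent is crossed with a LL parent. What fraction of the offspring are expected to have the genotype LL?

Punnett square for Ll × LL:
Offspring genotypes: 2 LL, 2 Ll
Total offspring: 4
Count with target: 2
Probability: 2/4 = 1/2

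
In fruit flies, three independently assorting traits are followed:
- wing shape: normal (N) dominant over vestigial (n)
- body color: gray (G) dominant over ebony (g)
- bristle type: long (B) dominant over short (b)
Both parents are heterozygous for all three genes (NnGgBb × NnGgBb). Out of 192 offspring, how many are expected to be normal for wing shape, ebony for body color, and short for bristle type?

Trihybrid cross: NnGgBb × NnGgBb
Each trait segregates independently with a 3:1 phenotypic ratio, so each gene contributes 3/4 (dominant) or 1/4 (recessive).
Target: normal (wing shape), ebony (body color), short (bristle type)
Probability = product of independent per-trait probabilities
= 3/4 × 1/4 × 1/4 = 3/64
Expected count = 3/64 × 192 = 9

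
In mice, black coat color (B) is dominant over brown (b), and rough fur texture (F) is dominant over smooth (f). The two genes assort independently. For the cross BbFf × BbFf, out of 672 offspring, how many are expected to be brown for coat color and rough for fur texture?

Dihybrid cross BbFf × BbFf — consider each gene separately:
coat color: Bb × Bb → 1 BB, 2 Bb, 1 bb → 3 B_ : 1 bb (out of 4)
fur texture: Ff × Ff → 1 FF, 2 Ff, 1 ff → 3 F_ : 1 ff (out of 4)
Looking for: brown (bb) and rough (F_)
P(brown) = 1/4, P(rough) = 3/4
P(both) = 1/4 × 3/4 = 3/16
Expected count = 3/16 × 672 = 126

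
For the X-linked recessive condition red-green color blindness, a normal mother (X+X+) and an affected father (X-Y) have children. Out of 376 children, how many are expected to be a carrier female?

Cross: X+X+ × X-Y
Offspring: 2 X+X-, 2 X+Y
Probability of a carrier female: 2/4 = 1/2
Expected count = 1/2 × 376 = 188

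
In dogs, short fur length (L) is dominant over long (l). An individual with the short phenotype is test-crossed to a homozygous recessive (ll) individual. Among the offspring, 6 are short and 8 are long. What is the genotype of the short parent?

Test cross: ? × ll
Offspring: 6 short, 8 long — approximately 1:1.
A 1:1 ratio in a test cross indicates the unknown parent is heterozygous (Ll).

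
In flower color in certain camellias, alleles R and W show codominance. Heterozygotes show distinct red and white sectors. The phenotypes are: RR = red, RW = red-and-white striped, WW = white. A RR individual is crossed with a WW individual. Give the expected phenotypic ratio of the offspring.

Punnett square for RR × WW:
Offspring genotypes: 4 RW
Phenotype counts: 4 red-and-white striped
Ratio: all red-and-white striped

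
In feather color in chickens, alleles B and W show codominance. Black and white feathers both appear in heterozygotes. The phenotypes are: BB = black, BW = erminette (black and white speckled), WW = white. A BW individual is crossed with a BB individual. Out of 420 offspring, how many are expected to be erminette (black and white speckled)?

Punnett square for BW × BB:
Offspring genotypes: 2 BB, 2 BW
Phenotype counts: 2 black, 2 erminette (black and white speckled)
erminette (black and white speckled): 2 out of 4 → fraction 1/2
Expected count = 1/2 × 420 = 210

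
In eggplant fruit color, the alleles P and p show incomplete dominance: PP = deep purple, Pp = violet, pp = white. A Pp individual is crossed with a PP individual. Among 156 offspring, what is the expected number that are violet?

Punnett square for Pp × PP:
Offspring genotypes: 2 PP, 2 Pp
Phenotype counts: 2 deep purple, 2 violet
violet: 2 out of 4 → fraction 1/2
Expected count = 1/2 × 156 = 78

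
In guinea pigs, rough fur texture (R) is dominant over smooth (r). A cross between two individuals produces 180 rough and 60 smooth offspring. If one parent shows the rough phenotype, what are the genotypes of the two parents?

Observed offspring: 180 rough, 60 smooth
The observed ratio simplifies to 3:1. Smooth (rr) offspring appear, so each parent must contribute one r allele. The parent stated to show rough carries R, so it is Rr. The other parent is then either Rr or rr: Rr × rr would give a 1:1 split, whereas Rr × Rr gives 3:1 — matching the data. So both parents are heterozygous (Rr × Rr).
Parent genotypes: Rr × Rr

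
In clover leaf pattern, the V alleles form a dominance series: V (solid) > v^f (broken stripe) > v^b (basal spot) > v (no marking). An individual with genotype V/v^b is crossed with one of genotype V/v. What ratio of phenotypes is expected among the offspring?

Cross: V/v^b × V/v
Allele dominance: V > v^f > v^b > v
Offspring genotypes: 1 V/V, 1 V/v, 1 V/v^b, 1 v^b/v
Phenotype counts: 3 solid, 1 basal spot
Ratio: 3 solid : 1 basal spot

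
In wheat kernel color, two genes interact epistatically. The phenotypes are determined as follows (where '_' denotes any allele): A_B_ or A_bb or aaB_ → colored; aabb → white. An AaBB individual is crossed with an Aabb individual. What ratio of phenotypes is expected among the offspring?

Cross: AaBB × Aabb — consider each gene separately:
A gene: Aa × Aa → 1 AA, 2 Aa, 1 aa → 3 A_ : 1 aa (out of 4)
B gene: BB × bb → 4 Bb → 4 B_ (out of 4)
Genotype classes (out of 4 × 4 = 16): A_B_ = 3×4 = 12; aaB_ = 1×4 = 4
Apply the phenotype rules: A_B_ (12) + aaB_ (4) → colored
Phenotype counts (out of 16): 16 colored
Ratio: all colored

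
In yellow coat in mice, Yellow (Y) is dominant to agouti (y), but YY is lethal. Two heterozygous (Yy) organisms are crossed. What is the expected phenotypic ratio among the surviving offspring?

Cross: Yy × Yy
Punnett square offspring (before lethality): 1 YY, 2 Yy, 1 yy
The YY genotype is lethal (embryos die); surviving offspring: 2 Yy, 1 yy
Ratio: 2 yellow : 1 agouti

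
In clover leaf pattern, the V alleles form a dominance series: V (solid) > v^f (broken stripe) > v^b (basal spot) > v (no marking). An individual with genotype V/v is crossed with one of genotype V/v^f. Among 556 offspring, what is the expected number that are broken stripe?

Cross: V/v × V/v^f
Allele dominance: V > v^f > v^b > v
Offspring genotypes: 1 V/V, 1 V/v^f, 1 V/v, 1 v^f/v
Phenotype counts: 3 solid, 1 broken stripe
broken stripe: 1 out of 4 → fraction 1/4
Expected count = 1/4 × 556 = 139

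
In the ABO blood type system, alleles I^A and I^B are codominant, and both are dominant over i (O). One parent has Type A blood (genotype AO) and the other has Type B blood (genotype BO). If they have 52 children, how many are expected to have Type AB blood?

Cross: AO × BO
Possible offspring genotypes: 1 AB, 1 AO, 1 BO, 1 OO
Blood type counts: 1 Type AB, 1 Type A, 1 Type B, 1 Type O
Probability of Type AB: 1/4
Expected count = 1/4 × 52 = 13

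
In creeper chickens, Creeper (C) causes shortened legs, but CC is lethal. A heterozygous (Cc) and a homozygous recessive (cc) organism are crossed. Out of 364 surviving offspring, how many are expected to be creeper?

Cross: Cc × cc
Punnett square offspring (before lethality): 2 Cc, 2 cc
No CC offspring are produced in this cross.
creeper: 2 out of 4 → fraction 1/2
Expected count = 1/2 × 364 = 182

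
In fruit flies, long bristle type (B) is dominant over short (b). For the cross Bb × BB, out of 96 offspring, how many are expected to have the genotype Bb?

Punnett square for Bb × BB:
Offspring genotypes: 2 BB, 2 Bb
Total offspring: 4
Count with target: 2
Probability: 2/4 = 1/2
Expected count = 1/2 × 96 = 48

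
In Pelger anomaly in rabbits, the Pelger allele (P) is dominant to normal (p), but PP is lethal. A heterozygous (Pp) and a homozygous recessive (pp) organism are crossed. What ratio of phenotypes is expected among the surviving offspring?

Cross: Pp × pp
Punnett square offspring (before lethality): 2 Pp, 2 pp
No PP offspring are produced in this cross.
Ratio: 1 Pelger : 1 normal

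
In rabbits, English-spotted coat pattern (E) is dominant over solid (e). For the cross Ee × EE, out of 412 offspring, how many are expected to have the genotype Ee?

Punnett square for Ee × EE:
Offspring genotypes: 2 EE, 2 Ee
Total offspring: 4
Count with target: 2
Probability: 2/4 = 1/2
Expected count = 1/2 × 412 = 206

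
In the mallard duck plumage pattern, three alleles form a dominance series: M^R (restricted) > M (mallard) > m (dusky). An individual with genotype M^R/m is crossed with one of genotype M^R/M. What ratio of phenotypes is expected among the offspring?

Cross: M^R/m × M^R/M
Allele dominance: M^R > M > m
Offspring genotypes: 1 M^R/M^R, 1 M^R/M, 1 M^R/m, 1 M/m
Phenotype counts: 3 restricted, 1 mallard
Ratio: 3 restricted : 1 mallard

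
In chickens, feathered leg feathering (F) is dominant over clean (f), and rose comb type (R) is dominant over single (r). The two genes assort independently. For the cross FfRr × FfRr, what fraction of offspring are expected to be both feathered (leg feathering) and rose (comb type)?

Dihybrid cross FfRr × FfRr — consider each gene separately:
leg feathering: Ff × Ff → 1 FF, 2 Ff, 1 ff → 3 F_ : 1 ff (out of 4)
comb type: Rr × Rr → 1 RR, 2 Rr, 1 rr → 3 R_ : 1 rr (out of 4)
Looking for: feathered (F_) and rose (R_)
P(feathered) = 3/4, P(rose) = 3/4
P(both) = 3/4 × 3/4 = 9/16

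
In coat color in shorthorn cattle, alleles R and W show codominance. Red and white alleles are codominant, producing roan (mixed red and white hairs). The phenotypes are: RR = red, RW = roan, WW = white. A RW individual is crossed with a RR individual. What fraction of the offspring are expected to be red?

Punnett square for RW × RR:
Offspring genotypes: 2 RR, 2 RW
Phenotype counts: 2 red, 2 roan
red: 2 out of 4
Probability: 2/4 = 1/2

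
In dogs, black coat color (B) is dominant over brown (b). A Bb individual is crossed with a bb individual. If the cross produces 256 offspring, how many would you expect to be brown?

Punnett square for Bb × bb:
Offspring genotypes: 2 Bb, 2 bb
black: 2, brown: 2
brown: 2 out of 4 → fraction 1/2
Expected count = 1/2 × 256 = 128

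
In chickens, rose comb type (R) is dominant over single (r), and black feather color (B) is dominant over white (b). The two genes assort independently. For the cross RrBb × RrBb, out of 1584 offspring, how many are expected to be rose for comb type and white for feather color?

Dihybrid cross RrBb × RrBb — consider each gene separately:
comb type: Rr × Rr → 1 RR, 2 Rr, 1 rr → 3 R_ : 1 rr (out of 4)
feather color: Bb × Bb → 1 BB, 2 Bb, 1 bb → 3 B_ : 1 bb (out of 4)
Looking for: rose (R_) and white (bb)
P(rose) = 3/4, P(white) = 1/4
P(both) = 3/4 × 1/4 = 3/16
Expected count = 3/16 × 1584 = 297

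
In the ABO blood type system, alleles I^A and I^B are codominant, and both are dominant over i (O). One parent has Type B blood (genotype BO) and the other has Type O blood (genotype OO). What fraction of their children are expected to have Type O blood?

Cross: BO × OO
Possible offspring genotypes: 2 BO, 2 OO
Blood type counts: 2 Type B, 2 Type O
Probability of Type O: 2/4 = 1/2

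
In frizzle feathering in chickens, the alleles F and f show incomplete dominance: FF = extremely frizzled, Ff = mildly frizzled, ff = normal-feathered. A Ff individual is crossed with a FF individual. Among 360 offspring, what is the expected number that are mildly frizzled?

Punnett square for Ff × FF:
Offspring genotypes: 2 FF, 2 Ff
Phenotype counts: 2 extremely frizzled, 2 mildly frizzled
mildly frizzled: 2 out of 4 → fraction 1/2
Expected count = 1/2 × 360 = 180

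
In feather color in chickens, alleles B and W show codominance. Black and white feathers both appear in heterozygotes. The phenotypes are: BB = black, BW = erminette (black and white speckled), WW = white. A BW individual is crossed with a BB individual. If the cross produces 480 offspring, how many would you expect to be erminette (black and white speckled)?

Punnett square for BW × BB:
Offspring genotypes: 2 BB, 2 BW
Phenotype counts: 2 black, 2 erminette (black and white speckled)
erminette (black and white speckled): 2 out of 4 → fraction 1/2
Expected count = 1/2 × 480 = 240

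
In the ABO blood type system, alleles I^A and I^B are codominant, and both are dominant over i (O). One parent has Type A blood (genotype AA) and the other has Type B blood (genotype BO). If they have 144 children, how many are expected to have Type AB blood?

Cross: AA × BO
Possible offspring genotypes: 2 AB, 2 AO
Blood type counts: 2 Type AB, 2 Type A
Probability of Type AB: 2/4 = 1/2
Expected count = 1/2 × 144 = 72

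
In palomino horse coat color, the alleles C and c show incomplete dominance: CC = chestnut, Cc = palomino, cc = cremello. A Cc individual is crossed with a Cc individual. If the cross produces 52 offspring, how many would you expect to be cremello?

Punnett square for Cc × Cc:
Offspring genotypes: 1 CC, 2 Cc, 1 cc
Phenotype counts: 1 chestnut, 2 palomino, 1 cremello
cremello: 1 out of 4 → fraction 1/4
Expected count = 1/4 × 52 = 13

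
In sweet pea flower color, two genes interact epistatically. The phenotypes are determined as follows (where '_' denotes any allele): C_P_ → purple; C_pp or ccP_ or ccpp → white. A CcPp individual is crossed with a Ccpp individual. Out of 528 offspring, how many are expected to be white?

Cross: CcPp × Ccpp — consider each gene separately:
C gene: Cc × Cc → 1 CC, 2 Cc, 1 cc → 3 C_ : 1 cc (out of 4)
P gene: Pp × pp → 2 Pp, 2 pp → 2 P_ : 2 pp (out of 4)
Genotype classes (out of 4 × 4 = 16): C_P_ = 3×2 = 6; C_pp = 3×2 = 6; ccP_ = 1×2 = 2; ccpp = 1×2 = 2
Apply the phenotype rules: C_P_ (6) → purple; C_pp (6) + ccP_ (2) + ccpp (2) → white
Phenotype counts (out of 16): 6 purple, 10 white
white: 10 out of 16 → fraction 5/8
Expected count = 5/8 × 528 = 330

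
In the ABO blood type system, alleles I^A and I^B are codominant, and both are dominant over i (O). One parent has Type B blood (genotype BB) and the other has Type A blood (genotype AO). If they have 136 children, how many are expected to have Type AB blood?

Cross: BB × AO
Possible offspring genotypes: 2 AB, 2 BO
Blood type counts: 2 Type AB, 2 Type B
Probability of Type AB: 2/4 = 1/2
Expected count = 1/2 × 136 = 68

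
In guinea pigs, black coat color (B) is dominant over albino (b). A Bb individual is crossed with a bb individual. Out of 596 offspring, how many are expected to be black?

Punnett square for Bb × bb:
Offspring genotypes: 2 Bb, 2 bb
black: 2, albino: 2
black: 2 out of 4 → fraction 1/2
Expected count = 1/2 × 596 = 298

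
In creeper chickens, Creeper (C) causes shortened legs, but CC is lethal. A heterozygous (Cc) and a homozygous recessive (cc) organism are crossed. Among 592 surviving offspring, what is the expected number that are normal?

Cross: Cc × cc
Punnett square offspring (before lethality): 2 Cc, 2 cc
No CC offspring are produced in this cross.
normal: 2 out of 4 → fraction 1/2
Expected count = 1/2 × 592 = 296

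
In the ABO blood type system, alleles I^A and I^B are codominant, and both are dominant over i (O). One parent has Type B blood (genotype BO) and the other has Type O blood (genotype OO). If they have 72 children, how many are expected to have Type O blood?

Cross: BO × OO
Possible offspring genotypes: 2 BO, 2 OO
Blood type counts: 2 Type B, 2 Type O
Probability of Type O: 2/4 = 1/2
Expected count = 1/2 × 72 = 36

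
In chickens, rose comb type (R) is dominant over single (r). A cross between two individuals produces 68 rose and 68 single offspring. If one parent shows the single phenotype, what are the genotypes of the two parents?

Observed offspring: 68 rose, 68 single
The observed ratio simplifies to 1:1. One parent shows single, so its genotype must be rr. A 1:1 offspring split requires the other parent to be heterozygous (Rr).
Parent genotypes: rr × Rr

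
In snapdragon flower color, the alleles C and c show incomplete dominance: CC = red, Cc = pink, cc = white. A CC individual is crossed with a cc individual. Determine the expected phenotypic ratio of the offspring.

Punnett square for CC × cc:
Offspring genotypes: 4 Cc
Phenotype counts: 4 pink
Ratio: all pink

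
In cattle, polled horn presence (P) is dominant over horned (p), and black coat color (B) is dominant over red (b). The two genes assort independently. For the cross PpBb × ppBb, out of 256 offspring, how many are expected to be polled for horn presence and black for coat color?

Dihybrid cross PpBb × ppBb — consider each gene separately:
horn presence: Pp × pp → 2 Pp, 2 pp → 2 P_ : 2 pp (out of 4)
coat color: Bb × Bb → 1 BB, 2 Bb, 1 bb → 3 B_ : 1 bb (out of 4)
Looking for: polled (P_) and black (B_)
P(polled) = 2/4, P(black) = 3/4
P(both) = 2/4 × 3/4 = 6/16 = 3/8
Expected count = 3/8 × 256 = 96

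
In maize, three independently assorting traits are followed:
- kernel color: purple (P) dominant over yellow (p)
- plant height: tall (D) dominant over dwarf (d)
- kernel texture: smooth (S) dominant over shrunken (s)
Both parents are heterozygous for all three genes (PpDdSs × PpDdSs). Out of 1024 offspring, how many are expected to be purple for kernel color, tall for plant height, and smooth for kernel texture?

Trihybrid cross: PpDdSs × PpDdSs
Each trait segregates independently with a 3:1 phenotypic ratio, so each gene contributes 3/4 (dominant) or 1/4 (recessive).
Target: purple (kernel color), tall (plant height), smooth (kernel texture)
Probability = product of independent per-trait probabilities
= 3/4 × 3/4 × 3/4 = 27/64
Expected count = 27/64 × 1024 = 432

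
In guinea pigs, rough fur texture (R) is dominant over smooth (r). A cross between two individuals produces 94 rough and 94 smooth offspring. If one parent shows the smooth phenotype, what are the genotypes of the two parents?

Observed offspring: 94 rough, 94 smooth
The observed ratio simplifies to 1:1. One parent shows smooth, so its genotype must be rr. A 1:1 offspring split requires the other parent to be heterozygous (Rr).
Parent genotypes: rr × Rr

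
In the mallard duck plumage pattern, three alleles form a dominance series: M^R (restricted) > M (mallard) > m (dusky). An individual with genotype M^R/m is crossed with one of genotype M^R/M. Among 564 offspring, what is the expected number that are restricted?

Cross: M^R/m × M^R/M
Allele dominance: M^R > M > m
Offspring genotypes: 1 M^R/M^R, 1 M^R/M, 1 M^R/m, 1 M/m
Phenotype counts: 3 restricted, 1 mallard
restricted: 3 out of 4 → fraction 3/4
Expected count = 3/4 × 564 = 423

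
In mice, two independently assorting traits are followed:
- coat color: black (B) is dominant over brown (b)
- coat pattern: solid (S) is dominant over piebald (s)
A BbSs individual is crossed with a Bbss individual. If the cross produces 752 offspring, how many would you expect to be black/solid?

Dihybrid cross BbSs × Bbss — consider each gene separately:
coat color: Bb × Bb → 1 BB, 2 Bb, 1 bb → 3 B_ : 1 bb (out of 4)
coat pattern: Ss × ss → 2 Ss, 2 ss → 2 S_ : 2 ss (out of 4)
Combine (counts out of 4 × 4 = 16): black/solid (B_S_) = 3×2 = 6; black/piebald (B_ss) = 3×2 = 6; brown/solid (bbS_) = 1×2 = 2; brown/piebald (bbss) = 1×2 = 2
Phenotype counts (out of 16): 6 black/solid, 6 black/piebald, 2 brown/solid, 2 brown/piebald
black/solid: 6 out of 16 → fraction 3/8
Expected count = 3/8 × 752 = 282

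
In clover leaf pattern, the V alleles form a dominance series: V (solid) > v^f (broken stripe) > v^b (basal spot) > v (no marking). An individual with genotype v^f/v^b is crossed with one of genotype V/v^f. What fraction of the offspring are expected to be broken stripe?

Cross: v^f/v^b × V/v^f
Allele dominance: V > v^f > v^b > v
Offspring genotypes: 1 V/v^f, 1 v^f/v^f, 1 V/v^b, 1 v^f/v^b
Phenotype counts: 2 solid, 2 broken stripe
broken stripe: 2 out of 4
Probability: 2/4 = 1/2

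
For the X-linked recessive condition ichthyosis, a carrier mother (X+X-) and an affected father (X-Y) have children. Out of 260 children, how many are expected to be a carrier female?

Cross: X+X- × X-Y
Offspring: 1 X+X-, 1 X+Y, 1 X-X-, 1 X-Y
Probability of a carrier female: 1/4
Expected count = 1/4 × 260 = 65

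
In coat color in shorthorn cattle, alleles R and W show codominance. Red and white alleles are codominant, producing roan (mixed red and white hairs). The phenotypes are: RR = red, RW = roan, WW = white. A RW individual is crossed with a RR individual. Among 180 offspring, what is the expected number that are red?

Punnett square for RW × RR:
Offspring genotypes: 2 RR, 2 RW
Phenotype counts: 2 red, 2 roan
red: 2 out of 4 → fraction 1/2
Expected count = 1/2 × 180 = 90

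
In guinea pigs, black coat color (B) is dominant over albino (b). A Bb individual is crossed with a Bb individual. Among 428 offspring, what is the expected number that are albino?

Punnett square for Bb × Bb:
Offspring genotypes: 1 BB, 2 Bb, 1 bb
black: 3, albino: 1
albino: 1 out of 4 → fraction 1/4
Expected count = 1/4 × 428 = 107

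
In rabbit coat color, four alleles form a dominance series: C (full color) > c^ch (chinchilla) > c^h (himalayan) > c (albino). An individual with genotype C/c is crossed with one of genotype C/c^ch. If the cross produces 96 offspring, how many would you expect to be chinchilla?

Cross: C/c × C/c^ch
Allele dominance: C > c^ch > c^h > c
Offspring genotypes: 1 C/C, 1 C/c^ch, 1 C/c, 1 c^ch/c
Phenotype counts: 3 full color, 1 chinchilla
chinchilla: 1 out of 4 → fraction 1/4
Expected count = 1/4 × 96 = 24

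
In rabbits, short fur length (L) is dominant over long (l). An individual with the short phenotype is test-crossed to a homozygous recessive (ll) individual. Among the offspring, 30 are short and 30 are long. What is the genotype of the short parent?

Test cross: ? × ll
Offspring: 30 short, 30 long — approximately 1:1.
A 1:1 ratio in a test cross indicates the unknown parent is heterozygous (Ll).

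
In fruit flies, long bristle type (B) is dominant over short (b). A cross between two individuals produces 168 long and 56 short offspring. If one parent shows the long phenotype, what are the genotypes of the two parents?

Observed offspring: 168 long, 56 short
The observed ratio simplifies to 3:1. Short (bb) offspring appear, so each parent must contribute one b allele. The parent stated to show long carries B, so it is Bb. The other parent is then either Bb or bb: Bb × bb would give a 1:1 split, whereas Bb × Bb gives 3:1 — matching the data. So both parents are heterozygous (Bb × Bb).
Parent genotypes: Bb × Bb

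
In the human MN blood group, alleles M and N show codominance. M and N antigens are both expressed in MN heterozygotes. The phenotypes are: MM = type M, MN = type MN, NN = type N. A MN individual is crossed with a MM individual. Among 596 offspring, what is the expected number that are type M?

Punnett square for MN × MM:
Offspring genotypes: 2 MM, 2 MN
Phenotype counts: 2 type M, 2 type MN
type M: 2 out of 4 → fraction 1/2
Expected count = 1/2 × 596 = 298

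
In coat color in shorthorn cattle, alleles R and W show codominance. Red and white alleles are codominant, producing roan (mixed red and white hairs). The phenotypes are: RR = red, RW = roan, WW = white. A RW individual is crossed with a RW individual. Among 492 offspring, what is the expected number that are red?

Punnett square for RW × RW:
Offspring genotypes: 1 RR, 2 RW, 1 WW
Phenotype counts: 1 red, 2 roan, 1 white
red: 1 out of 4 → fraction 1/4
Expected count = 1/4 × 492 = 123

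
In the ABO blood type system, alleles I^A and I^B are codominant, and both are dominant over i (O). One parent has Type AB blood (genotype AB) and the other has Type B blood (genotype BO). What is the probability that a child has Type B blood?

Cross: AB × BO
Possible offspring genotypes: 1 AB, 1 AO, 1 BB, 1 BO
Blood type counts: 1 Type AB, 1 Type A, 2 Type B
Probability of Type B: 2/4 = 1/2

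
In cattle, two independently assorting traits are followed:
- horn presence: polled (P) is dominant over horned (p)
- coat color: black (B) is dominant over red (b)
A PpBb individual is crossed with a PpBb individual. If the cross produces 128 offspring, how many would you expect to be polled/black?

Dihybrid cross PpBb × PpBb — consider each gene separately:
horn presence: Pp × Pp → 1 PP, 2 Pp, 1 pp → 3 P_ : 1 pp (out of 4)
coat color: Bb × Bb → 1 BB, 2 Bb, 1 bb → 3 B_ : 1 bb (out of 4)
Combine (counts out of 4 × 4 = 16): polled/black (P_B_) = 3×3 = 9; polled/red (P_bb) = 3×1 = 3; horned/black (ppB_) = 1×3 = 3; horned/red (ppbb) = 1×1 = 1
Phenotype counts (out of 16): 9 polled/black, 3 polled/red, 3 horned/black, 1 horned/red
polled/black: 9 out of 16 → fraction 9/16
Expected count = 9/16 × 128 = 72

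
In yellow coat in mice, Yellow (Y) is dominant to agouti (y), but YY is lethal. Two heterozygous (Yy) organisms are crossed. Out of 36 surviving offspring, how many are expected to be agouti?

Cross: Yy × Yy
Punnett square offspring (before lethality): 1 YY, 2 Yy, 1 yy
The YY genotype is lethal (embryos die); surviving offspring: 2 Yy, 1 yy
agouti: 1 out of 3 → fraction 1/3
Expected count = 1/3 × 36 = 12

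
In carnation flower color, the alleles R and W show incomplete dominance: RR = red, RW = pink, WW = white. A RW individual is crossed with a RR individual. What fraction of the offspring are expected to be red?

Punnett square for RW × RR:
Offspring genotypes: 2 RR, 2 RW
Phenotype counts: 2 red, 2 pink
red: 2 out of 4
Probability: 2/4 = 1/2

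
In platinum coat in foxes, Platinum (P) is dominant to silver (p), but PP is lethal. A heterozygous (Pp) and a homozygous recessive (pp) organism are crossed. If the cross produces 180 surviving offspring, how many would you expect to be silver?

Cross: Pp × pp
Punnett square offspring (before lethality): 2 Pp, 2 pp
No PP offspring are produced in this cross.
silver: 2 out of 4 → fraction 1/2
Expected count = 1/2 × 180 = 90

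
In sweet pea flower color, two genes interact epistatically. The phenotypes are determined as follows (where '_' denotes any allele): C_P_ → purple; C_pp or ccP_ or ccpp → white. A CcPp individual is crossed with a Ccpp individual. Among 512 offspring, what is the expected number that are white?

Cross: CcPp × Ccpp — consider each gene separately:
C gene: Cc × Cc → 1 CC, 2 Cc, 1 cc → 3 C_ : 1 cc (out of 4)
P gene: Pp × pp → 2 Pp, 2 pp → 2 P_ : 2 pp (out of 4)
Genotype classes (out of 4 × 4 = 16): C_P_ = 3×2 = 6; C_pp = 3×2 = 6; ccP_ = 1×2 = 2; ccpp = 1×2 = 2
Apply the phenotype rules: C_P_ (6) → purple; C_pp (6) + ccP_ (2) + ccpp (2) → white
Phenotype counts (out of 16): 6 purple, 10 white
white: 10 out of 16 → fraction 5/8
Expected count = 5/8 × 512 = 320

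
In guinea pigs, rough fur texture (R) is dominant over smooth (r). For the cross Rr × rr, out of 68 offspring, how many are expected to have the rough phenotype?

Punnett square for Rr × rr:
Offspring genotypes: 2 Rr, 2 rr
Total offspring: 4
Count with target: 2
Probability: 2/4 = 1/2
Expected count = 1/2 × 68 = 34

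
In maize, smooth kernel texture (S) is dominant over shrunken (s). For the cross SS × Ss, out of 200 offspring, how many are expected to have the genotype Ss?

Punnett square for SS × Ss:
Offspring genotypes: 2 SS, 2 Ss
Total offspring: 4
Count with target: 2
Probability: 2/4 = 1/2
Expected count = 1/2 × 200 = 100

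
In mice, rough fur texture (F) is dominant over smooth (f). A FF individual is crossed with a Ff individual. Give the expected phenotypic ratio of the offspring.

Punnett square for FF × Ff:
Offspring genotypes: 2 FF, 2 Ff
rough: 4, smooth: 0
Ratio: all rough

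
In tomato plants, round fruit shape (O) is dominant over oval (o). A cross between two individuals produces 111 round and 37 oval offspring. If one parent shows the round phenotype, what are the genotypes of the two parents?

Observed offspring: 111 round, 37 oval
The observed ratio simplifies to 3:1. Oval (oo) offspring appear, so each parent must contribute one o allele. The parent stated to show round carries O, so it is Oo. The other parent is then either Oo or oo: Oo × oo would give a 1:1 split, whereas Oo × Oo gives 3:1 — matching the data. So both parents are heterozygous (Oo × Oo).
Parent genotypes: Oo × Oo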